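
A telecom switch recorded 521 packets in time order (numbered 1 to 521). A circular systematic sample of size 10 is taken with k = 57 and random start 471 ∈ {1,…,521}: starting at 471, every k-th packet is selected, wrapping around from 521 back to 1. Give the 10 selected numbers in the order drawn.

471, 7, 64, 121, 178, 235, 292, 349, 406, 463

Selection 1: 471
Selection 2: 471 + 57 = 528 → 528 − 521 = 7
Selection 3: 7 + 57 = 64
Selection 4: 64 + 57 = 121
Selection 5: 121 + 57 = 178
Selection 6: 178 + 57 = 235
Selection 7: 235 + 57 = 292
Selection 8: 292 + 57 = 349
Selection 9: 349 + 57 = 406
Selection 10: 406 + 57 = 463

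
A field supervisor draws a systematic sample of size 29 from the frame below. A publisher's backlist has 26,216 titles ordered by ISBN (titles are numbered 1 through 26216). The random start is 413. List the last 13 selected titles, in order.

k = N/n = 26216/29 = 904
17th selection = 413 + 16×904 = 14877
18th: 14877 + 904 = 15781
19th: 15781 + 904 = 16685
20th: 16685 + 904 = 17589
21st: 17589 + 904 = 18493
22nd: 18493 + 904 = 19397
23rd: 19397 + 904 = 20301
24th: 20301 + 904 = 21205
25th: 21205 + 904 = 22109
26th: 22109 + 904 = 23013
27th: 23013 + 904 = 23917
28th: 23917 + 904 = 24821
29th: 24821 + 904 = 25725

14877, 15781, 16685, 17589, 18493, 19397, 20301, 21205, 22109, 23013, 23917, 24821, 25725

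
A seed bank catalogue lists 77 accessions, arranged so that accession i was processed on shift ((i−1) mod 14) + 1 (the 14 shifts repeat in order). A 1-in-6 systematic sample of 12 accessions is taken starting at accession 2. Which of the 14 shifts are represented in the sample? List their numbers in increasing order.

Consecutive selections differ by k = 6, so their shift numbers differ by 6 mod 14 = 6.
gcd(6, 14) = 2, so the sample visits 14/2 = 7 distinct residues mod 14.
Start 2 is shift 2; the shifts hit are 2, 4, 6, 8, 10, 12, 14.

2, 4, 6, 8, 10, 12, 14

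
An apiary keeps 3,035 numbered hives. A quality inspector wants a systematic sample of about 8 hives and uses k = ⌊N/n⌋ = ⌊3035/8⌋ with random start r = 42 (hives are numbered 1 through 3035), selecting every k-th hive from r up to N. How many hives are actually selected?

8

k = ⌊3035/8⌋ = 379
Achieved size = ⌊(3035 − 42)/379⌋ + 1 = ⌊2993/379⌋ + 1 = 7 + 1 = 8
(last selection: 42 + 7×379 = 2695 ≤ 3035; next would be 3074 > 3035)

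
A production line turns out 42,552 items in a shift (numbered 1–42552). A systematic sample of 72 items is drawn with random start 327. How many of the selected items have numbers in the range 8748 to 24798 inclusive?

27

k = 42552/72 = 591
First selection ≥ 8748: 327 + ⌈(8748−327)/591⌉·591 = 327 + 15×591 = 9192
Last selection ≤ 24798: 327 + ⌊(24798−327)/591⌋·591 = 327 + 41×591 = 24558
Count = 41 − 15 + 1 = 27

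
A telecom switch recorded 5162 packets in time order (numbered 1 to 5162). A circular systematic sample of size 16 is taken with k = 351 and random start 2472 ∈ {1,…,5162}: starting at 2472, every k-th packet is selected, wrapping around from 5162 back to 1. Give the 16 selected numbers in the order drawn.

2472, 2823, 3174, 3525, 3876, 4227, 4578, 4929, 118, 469, 820, 1171, 1522, 1873, 2224, 2575

Selection 1: 2472
Selection 2: 2472 + 351 = 2823
Selection 3: 2823 + 351 = 3174
Selection 4: 3174 + 351 = 3525
Selection 5: 3525 + 351 = 3876
Selection 6: 3876 + 351 = 4227
Selection 7: 4227 + 351 = 4578
Selection 8: 4578 + 351 = 4929
Selection 9: 4929 + 351 = 5280 → 5280 − 5162 = 118
Selection 10: 118 + 351 = 469
Selection 11: 469 + 351 = 820
Selection 12: 820 + 351 = 1171
Selection 13: 1171 + 351 = 1522
Selection 14: 1522 + 351 = 1873
Selection 15: 1873 + 351 = 2224
Selection 16: 2224 + 351 = 2575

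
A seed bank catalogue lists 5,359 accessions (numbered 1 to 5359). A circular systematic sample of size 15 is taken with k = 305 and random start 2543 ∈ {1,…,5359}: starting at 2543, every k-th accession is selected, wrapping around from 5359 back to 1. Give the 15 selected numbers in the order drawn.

Selection 1: 2543
Selection 2: 2543 + 305 = 2848
Selection 3: 2848 + 305 = 3153
Selection 4: 3153 + 305 = 3458
Selection 5: 3458 + 305 = 3763
Selection 6: 3763 + 305 = 4068
Selection 7: 4068 + 305 = 4373
Selection 8: 4373 + 305 = 4678
Selection 9: 4678 + 305 = 4983
Selection 10: 4983 + 305 = 5288
Selection 11: 5288 + 305 = 5593 → 5593 − 5359 = 234
Selection 12: 234 + 305 = 539
Selection 13: 539 + 305 = 844
Selection 14: 844 + 305 = 1149
Selection 15: 1149 + 305 = 1454

2543, 2848, 3153, 3458, 3763, 4068, 4373, 4678, 4983, 5288, 234, 539, 844, 1149, 1454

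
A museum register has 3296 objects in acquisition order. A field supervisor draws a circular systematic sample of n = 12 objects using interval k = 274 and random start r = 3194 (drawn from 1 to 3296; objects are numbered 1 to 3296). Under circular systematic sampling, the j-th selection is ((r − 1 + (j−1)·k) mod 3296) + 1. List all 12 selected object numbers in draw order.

Selection 1: 3194
Selection 2: 3194 + 274 = 3468 → 3468 − 3296 = 172
Selection 3: 172 + 274 = 446
Selection 4: 446 + 274 = 720
Selection 5: 720 + 274 = 994
Selection 6: 994 + 274 = 1268
Selection 7: 1268 + 274 = 1542
Selection 8: 1542 + 274 = 1816
Selection 9: 1816 + 274 = 2090
Selection 10: 2090 + 274 = 2364
Selection 11: 2364 + 274 = 2638
Selection 12: 2638 + 274 = 2912

3194, 172, 446, 720, 994, 1268, 1542, 1816, 2090, 2364, 2638, 2912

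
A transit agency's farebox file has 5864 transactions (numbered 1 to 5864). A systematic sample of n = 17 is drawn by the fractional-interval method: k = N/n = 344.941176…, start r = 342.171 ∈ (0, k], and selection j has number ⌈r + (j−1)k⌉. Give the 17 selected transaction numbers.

343, 688, 1033, 1377, 1722, 2067, 2412, 2757, 3102, 3447, 3792, 4137, 4482, 4827, 5172, 5517, 5862

j=1: r + 0k = 342.171 → ⌈·⌉ = 343
j=2: r + 1k = 687.112176… → ⌈·⌉ = 688
j=3: r + 2k = 1032.053352… → ⌈·⌉ = 1033
j=4: r + 3k = 1376.994529… → ⌈·⌉ = 1377
j=5: r + 4k = 1721.935705… → ⌈·⌉ = 1722
j=6: r + 5k = 2066.876882… → ⌈·⌉ = 2067
j=7: r + 6k = 2411.818058… → ⌈·⌉ = 2412
j=8: r + 7k = 2756.759235… → ⌈·⌉ = 2757
j=9: r + 8k = 3101.700411… → ⌈·⌉ = 3102
j=10: r + 9k = 3446.641588… → ⌈·⌉ = 3447
j=11: r + 10k = 3791.582764… → ⌈·⌉ = 3792
j=12: r + 11k = 4136.523941… → ⌈·⌉ = 4137
j=13: r + 12k = 4481.465117… → ⌈·⌉ = 4482
j=14: r + 13k = 4826.406294… → ⌈·⌉ = 4827
j=15: r + 14k = 5171.347470… → ⌈·⌉ = 5172
j=16: r + 15k = 5516.288647… → ⌈·⌉ = 5517
j=17: r + 16k = 5861.229823… → ⌈·⌉ = 5862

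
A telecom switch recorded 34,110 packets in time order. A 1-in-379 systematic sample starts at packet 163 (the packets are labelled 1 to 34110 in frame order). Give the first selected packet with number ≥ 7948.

k = 379
Steps past start: ⌈(7948 − 163)/379⌉ = ⌈7785/379⌉ = 21
Selected packet: 163 + 21×379 = 8122

8122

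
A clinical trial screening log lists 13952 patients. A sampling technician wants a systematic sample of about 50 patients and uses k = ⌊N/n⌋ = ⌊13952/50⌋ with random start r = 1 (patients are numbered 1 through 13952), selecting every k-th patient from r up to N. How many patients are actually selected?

51

k = ⌊13952/50⌋ = 279
Achieved size = ⌊(13952 − 1)/279⌋ + 1 = ⌊13951/279⌋ + 1 = 50 + 1 = 51
(last selection: 1 + 50×279 = 13951 ≤ 13952; next would be 14230 > 13952)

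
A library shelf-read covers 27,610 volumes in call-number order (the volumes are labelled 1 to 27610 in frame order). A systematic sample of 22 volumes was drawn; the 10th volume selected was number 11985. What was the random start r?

690

k = 27610/22 = 1255
r = 11985 − (10−1)×1255 = 11985 − 11295 = 690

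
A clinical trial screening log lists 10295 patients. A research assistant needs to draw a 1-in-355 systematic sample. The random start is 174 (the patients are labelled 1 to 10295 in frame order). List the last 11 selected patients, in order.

6564, 6919, 7274, 7629, 7984, 8339, 8694, 9049, 9404, 9759, 10114

19th selection = 174 + 18×355 = 6564
20th: 6564 + 355 = 6919
21st: 6919 + 355 = 7274
22nd: 7274 + 355 = 7629
23rd: 7629 + 355 = 7984
24th: 7984 + 355 = 8339
25th: 8339 + 355 = 8694
26th: 8694 + 355 = 9049
27th: 9049 + 355 = 9404
28th: 9404 + 355 = 9759
29th: 9759 + 355 = 10114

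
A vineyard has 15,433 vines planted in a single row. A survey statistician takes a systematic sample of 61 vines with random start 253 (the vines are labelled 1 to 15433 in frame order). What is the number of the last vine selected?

k = 15433/61 = 253
61st selection = r + (61−1)·k = 253 + 60×253 = 253 + 15180 = 15433

15433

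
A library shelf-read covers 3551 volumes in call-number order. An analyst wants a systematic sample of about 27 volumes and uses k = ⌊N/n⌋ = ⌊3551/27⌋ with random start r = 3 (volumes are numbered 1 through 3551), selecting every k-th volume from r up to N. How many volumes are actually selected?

k = ⌊3551/27⌋ = 131
Achieved size = ⌊(3551 − 3)/131⌋ + 1 = ⌊3548/131⌋ + 1 = 27 + 1 = 28
(last selection: 3 + 27×131 = 3540 ≤ 3551; next would be 3671 > 3551)

28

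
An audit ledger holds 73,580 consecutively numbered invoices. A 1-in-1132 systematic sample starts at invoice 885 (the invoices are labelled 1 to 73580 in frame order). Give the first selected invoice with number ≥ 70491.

k = 1132
Steps past start: ⌈(70491 − 885)/1132⌉ = ⌈69606/1132⌉ = 62
Selected invoice: 885 + 62×1132 = 71069

71069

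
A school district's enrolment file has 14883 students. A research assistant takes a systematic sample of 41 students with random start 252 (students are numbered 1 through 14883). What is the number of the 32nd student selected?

11505

k = 14883/41 = 363
32nd selection = r + (32−1)·k = 252 + 31×363 = 252 + 11253 = 11505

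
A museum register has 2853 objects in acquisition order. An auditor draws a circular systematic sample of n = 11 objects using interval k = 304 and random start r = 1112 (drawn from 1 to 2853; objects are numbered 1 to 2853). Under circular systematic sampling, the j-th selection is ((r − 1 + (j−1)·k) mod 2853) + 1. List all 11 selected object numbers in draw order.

1112, 1416, 1720, 2024, 2328, 2632, 83, 387, 691, 995, 1299

Selection 1: 1112
Selection 2: 1112 + 304 = 1416
Selection 3: 1416 + 304 = 1720
Selection 4: 1720 + 304 = 2024
Selection 5: 2024 + 304 = 2328
Selection 6: 2328 + 304 = 2632
Selection 7: 2632 + 304 = 2936 → 2936 − 2853 = 83
Selection 8: 83 + 304 = 387
Selection 9: 387 + 304 = 691
Selection 10: 691 + 304 = 995
Selection 11: 995 + 304 = 1299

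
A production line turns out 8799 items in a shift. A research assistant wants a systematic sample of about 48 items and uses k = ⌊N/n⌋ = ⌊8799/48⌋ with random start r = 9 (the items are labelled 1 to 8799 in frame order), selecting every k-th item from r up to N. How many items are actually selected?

49

k = ⌊8799/48⌋ = 183
Achieved size = ⌊(8799 − 9)/183⌋ + 1 = ⌊8790/183⌋ + 1 = 48 + 1 = 49
(last selection: 9 + 48×183 = 8793 ≤ 8799; next would be 8976 > 8799)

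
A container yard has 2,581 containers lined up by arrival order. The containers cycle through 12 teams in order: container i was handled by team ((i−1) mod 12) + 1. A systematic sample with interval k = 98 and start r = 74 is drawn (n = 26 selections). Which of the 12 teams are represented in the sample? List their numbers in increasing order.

2, 4, 6, 8, 10, 12

Consecutive selections differ by k = 98, so their team numbers differ by 98 mod 12 = 2.
gcd(98, 12) = 2, so the sample visits 12/2 = 6 distinct residues mod 12.
Start 74 is team 2; the teams hit are 2, 4, 6, 8, 10, 12.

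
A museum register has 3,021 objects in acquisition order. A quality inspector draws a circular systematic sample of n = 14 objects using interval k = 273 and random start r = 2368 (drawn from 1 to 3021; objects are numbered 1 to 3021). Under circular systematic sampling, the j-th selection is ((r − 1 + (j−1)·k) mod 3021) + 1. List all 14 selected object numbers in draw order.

Selection 1: 2368
Selection 2: 2368 + 273 = 2641
Selection 3: 2641 + 273 = 2914
Selection 4: 2914 + 273 = 3187 → 3187 − 3021 = 166
Selection 5: 166 + 273 = 439
Selection 6: 439 + 273 = 712
Selection 7: 712 + 273 = 985
Selection 8: 985 + 273 = 1258
Selection 9: 1258 + 273 = 1531
Selection 10: 1531 + 273 = 1804
Selection 11: 1804 + 273 = 2077
Selection 12: 2077 + 273 = 2350
Selection 13: 2350 + 273 = 2623
Selection 14: 2623 + 273 = 2896

2368, 2641, 2914, 166, 439, 712, 985, 1258, 1531, 1804, 2077, 2350, 2623, 2896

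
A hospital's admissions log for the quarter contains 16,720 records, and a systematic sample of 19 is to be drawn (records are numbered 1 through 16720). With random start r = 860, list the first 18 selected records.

k = N/n = 16720/19 = 880
record 1: 860
record 2: 860 + 880 = 1740
record 3: 1740 + 880 = 2620
record 4: 2620 + 880 = 3500
record 5: 3500 + 880 = 4380
record 6: 4380 + 880 = 5260
record 7: 5260 + 880 = 6140
record 8: 6140 + 880 = 7020
record 9: 7020 + 880 = 7900
record 10: 7900 + 880 = 8780
record 11: 8780 + 880 = 9660
record 12: 9660 + 880 = 10540
record 13: 10540 + 880 = 11420
record 14: 11420 + 880 = 12300
record 15: 12300 + 880 = 13180
record 16: 13180 + 880 = 14060
record 17: 14060 + 880 = 14940
record 18: 14940 + 880 = 15820

860, 1740, 2620, 3500, 4380, 5260, 6140, 7020, 7900, 8780, 9660, 10540, 11420, 12300, 13180, 14060, 14940, 15820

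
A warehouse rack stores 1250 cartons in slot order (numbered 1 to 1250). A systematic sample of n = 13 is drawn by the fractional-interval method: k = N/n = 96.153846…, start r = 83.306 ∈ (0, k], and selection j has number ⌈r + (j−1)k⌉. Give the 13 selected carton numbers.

84, 180, 276, 372, 468, 565, 661, 757, 853, 949, 1045, 1141, 1238

j=1: r + 0k = 83.306 → ⌈·⌉ = 84
j=2: r + 1k = 179.459846… → ⌈·⌉ = 180
j=3: r + 2k = 275.613692… → ⌈·⌉ = 276
j=4: r + 3k = 371.767538… → ⌈·⌉ = 372
j=5: r + 4k = 467.921384… → ⌈·⌉ = 468
j=6: r + 5k = 564.075230… → ⌈·⌉ = 565
j=7: r + 6k = 660.229076… → ⌈·⌉ = 661
j=8: r + 7k = 756.382923… → ⌈·⌉ = 757
j=9: r + 8k = 852.536769… → ⌈·⌉ = 853
j=10: r + 9k = 948.690615… → ⌈·⌉ = 949
j=11: r + 10k = 1044.844461… → ⌈·⌉ = 1045
j=12: r + 11k = 1140.998307… → ⌈·⌉ = 1141
j=13: r + 12k = 1237.152153… → ⌈·⌉ = 1238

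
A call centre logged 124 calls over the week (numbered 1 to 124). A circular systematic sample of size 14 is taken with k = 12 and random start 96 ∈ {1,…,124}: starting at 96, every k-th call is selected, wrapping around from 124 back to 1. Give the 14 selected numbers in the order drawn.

96, 108, 120, 8, 20, 32, 44, 56, 68, 80, 92, 104, 116, 4

Selection 1: 96
Selection 2: 96 + 12 = 108
Selection 3: 108 + 12 = 120
Selection 4: 120 + 12 = 132 → 132 − 124 = 8
Selection 5: 8 + 12 = 20
Selection 6: 20 + 12 = 32
Selection 7: 32 + 12 = 44
Selection 8: 44 + 12 = 56
Selection 9: 56 + 12 = 68
Selection 10: 68 + 12 = 80
Selection 11: 80 + 12 = 92
Selection 12: 92 + 12 = 104
Selection 13: 104 + 12 = 116
Selection 14: 116 + 12 = 128 → 128 − 124 = 4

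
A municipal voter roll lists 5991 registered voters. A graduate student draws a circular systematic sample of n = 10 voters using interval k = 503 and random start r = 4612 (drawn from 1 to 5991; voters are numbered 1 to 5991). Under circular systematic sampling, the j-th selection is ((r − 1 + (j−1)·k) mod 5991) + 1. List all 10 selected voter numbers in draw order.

4612, 5115, 5618, 130, 633, 1136, 1639, 2142, 2645, 3148

Selection 1: 4612
Selection 2: 4612 + 503 = 5115
Selection 3: 5115 + 503 = 5618
Selection 4: 5618 + 503 = 6121 → 6121 − 5991 = 130
Selection 5: 130 + 503 = 633
Selection 6: 633 + 503 = 1136
Selection 7: 1136 + 503 = 1639
Selection 8: 1639 + 503 = 2142
Selection 9: 2142 + 503 = 2645
Selection 10: 2645 + 503 = 3148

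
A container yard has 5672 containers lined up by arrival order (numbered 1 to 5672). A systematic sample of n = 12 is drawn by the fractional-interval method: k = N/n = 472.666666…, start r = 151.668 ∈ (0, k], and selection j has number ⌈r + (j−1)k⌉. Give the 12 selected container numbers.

152, 625, 1098, 1570, 2043, 2516, 2988, 3461, 3934, 4406, 4879, 5352

j=1: r + 0k = 151.668 → ⌈·⌉ = 152
j=2: r + 1k = 624.334666… → ⌈·⌉ = 625
j=3: r + 2k = 1097.001333… → ⌈·⌉ = 1098
j=4: r + 3k = 1569.668 → ⌈·⌉ = 1570
j=5: r + 4k = 2042.334666… → ⌈·⌉ = 2043
j=6: r + 5k = 2515.001333… → ⌈·⌉ = 2516
j=7: r + 6k = 2987.668 → ⌈·⌉ = 2988
j=8: r + 7k = 3460.334666… → ⌈·⌉ = 3461
j=9: r + 8k = 3933.001333… → ⌈·⌉ = 3934
j=10: r + 9k = 4405.668 → ⌈·⌉ = 4406
j=11: r + 10k = 4878.334666… → ⌈·⌉ = 4879
j=12: r + 11k = 5351.001333… → ⌈·⌉ = 5352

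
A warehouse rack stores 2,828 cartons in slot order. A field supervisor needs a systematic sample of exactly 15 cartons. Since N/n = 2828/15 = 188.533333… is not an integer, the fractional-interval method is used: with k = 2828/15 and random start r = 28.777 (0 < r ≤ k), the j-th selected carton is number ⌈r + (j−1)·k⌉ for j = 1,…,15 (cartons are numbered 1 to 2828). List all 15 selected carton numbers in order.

29, 218, 406, 595, 783, 972, 1160, 1349, 1538, 1726, 1915, 2103, 2292, 2480, 2669

j=1: r + 0k = 28.777 → ⌈·⌉ = 29
j=2: r + 1k = 217.310333… → ⌈·⌉ = 218
j=3: r + 2k = 405.843666… → ⌈·⌉ = 406
j=4: r + 3k = 594.377 → ⌈·⌉ = 595
j=5: r + 4k = 782.910333… → ⌈·⌉ = 783
j=6: r + 5k = 971.443666… → ⌈·⌉ = 972
j=7: r + 6k = 1159.977 → ⌈·⌉ = 1160
j=8: r + 7k = 1348.510333… → ⌈·⌉ = 1349
j=9: r + 8k = 1537.043666… → ⌈·⌉ = 1538
j=10: r + 9k = 1725.577 → ⌈·⌉ = 1726
j=11: r + 10k = 1914.110333… → ⌈·⌉ = 1915
j=12: r + 11k = 2102.643666… → ⌈·⌉ = 2103
j=13: r + 12k = 2291.177 → ⌈·⌉ = 2292
j=14: r + 13k = 2479.710333… → ⌈·⌉ = 2480
j=15: r + 14k = 2668.243666… → ⌈·⌉ = 2669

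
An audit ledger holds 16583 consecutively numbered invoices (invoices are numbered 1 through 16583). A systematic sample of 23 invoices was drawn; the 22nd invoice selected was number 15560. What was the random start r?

419

k = 16583/23 = 721
r = 15560 − (22−1)×721 = 15560 − 15141 = 419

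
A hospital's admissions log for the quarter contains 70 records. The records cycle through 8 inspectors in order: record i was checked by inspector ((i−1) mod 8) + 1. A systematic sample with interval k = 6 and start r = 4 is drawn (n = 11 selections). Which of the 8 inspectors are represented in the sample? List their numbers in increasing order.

2, 4, 6, 8

Consecutive selections differ by k = 6, so their inspector numbers differ by 6 mod 8 = 6.
gcd(6, 8) = 2, so the sample visits 8/2 = 4 distinct residues mod 8.
Start 4 is inspector 4; the inspectors hit are 2, 4, 6, 8.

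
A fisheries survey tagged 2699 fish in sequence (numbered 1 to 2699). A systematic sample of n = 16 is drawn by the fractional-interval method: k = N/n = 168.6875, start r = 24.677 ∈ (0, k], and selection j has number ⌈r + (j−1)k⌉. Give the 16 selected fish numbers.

25, 194, 363, 531, 700, 869, 1037, 1206, 1375, 1543, 1712, 1881, 2049, 2218, 2387, 2555

j=1: r + 0k = 24.677 → ⌈·⌉ = 25
j=2: r + 1k = 193.3645 → ⌈·⌉ = 194
j=3: r + 2k = 362.052 → ⌈·⌉ = 363
j=4: r + 3k = 530.7395 → ⌈·⌉ = 531
j=5: r + 4k = 699.427 → ⌈·⌉ = 700
j=6: r + 5k = 868.1145 → ⌈·⌉ = 869
j=7: r + 6k = 1036.802 → ⌈·⌉ = 1037
j=8: r + 7k = 1205.4895 → ⌈·⌉ = 1206
j=9: r + 8k = 1374.177 → ⌈·⌉ = 1375
j=10: r + 9k = 1542.8645 → ⌈·⌉ = 1543
j=11: r + 10k = 1711.552 → ⌈·⌉ = 1712
j=12: r + 11k = 1880.2395 → ⌈·⌉ = 1881
j=13: r + 12k = 2048.927 → ⌈·⌉ = 2049
j=14: r + 13k = 2217.6145 → ⌈·⌉ = 2218
j=15: r + 14k = 2386.302 → ⌈·⌉ = 2387
j=16: r + 15k = 2554.9895 → ⌈·⌉ = 2555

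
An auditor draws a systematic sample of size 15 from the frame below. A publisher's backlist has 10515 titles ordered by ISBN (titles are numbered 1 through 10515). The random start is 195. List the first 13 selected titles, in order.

195, 896, 1597, 2298, 2999, 3700, 4401, 5102, 5803, 6504, 7205, 7906, 8607

k = N/n = 10515/15 = 701
title 1: 195
title 2: 195 + 701 = 896
title 3: 896 + 701 = 1597
title 4: 1597 + 701 = 2298
title 5: 2298 + 701 = 2999
title 6: 2999 + 701 = 3700
title 7: 3700 + 701 = 4401
title 8: 4401 + 701 = 5102
title 9: 5102 + 701 = 5803
title 10: 5803 + 701 = 6504
title 11: 6504 + 701 = 7205
title 12: 7205 + 701 = 7906
title 13: 7906 + 701 = 8607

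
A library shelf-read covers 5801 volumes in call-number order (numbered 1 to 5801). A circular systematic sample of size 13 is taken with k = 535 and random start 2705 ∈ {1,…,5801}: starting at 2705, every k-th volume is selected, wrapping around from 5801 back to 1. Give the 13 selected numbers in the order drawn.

Selection 1: 2705
Selection 2: 2705 + 535 = 3240
Selection 3: 3240 + 535 = 3775
Selection 4: 3775 + 535 = 4310
Selection 5: 4310 + 535 = 4845
Selection 6: 4845 + 535 = 5380
Selection 7: 5380 + 535 = 5915 → 5915 − 5801 = 114
Selection 8: 114 + 535 = 649
Selection 9: 649 + 535 = 1184
Selection 10: 1184 + 535 = 1719
Selection 11: 1719 + 535 = 2254
Selection 12: 2254 + 535 = 2789
Selection 13: 2789 + 535 = 3324

2705, 3240, 3775, 4310, 4845, 5380, 114, 649, 1184, 1719, 2254, 2789, 3324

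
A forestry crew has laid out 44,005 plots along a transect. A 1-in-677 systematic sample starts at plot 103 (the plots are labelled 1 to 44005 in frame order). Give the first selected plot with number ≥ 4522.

4842

k = 677
Steps past start: ⌈(4522 − 103)/677⌉ = ⌈4419/677⌉ = 7
Selected plot: 103 + 7×677 = 4842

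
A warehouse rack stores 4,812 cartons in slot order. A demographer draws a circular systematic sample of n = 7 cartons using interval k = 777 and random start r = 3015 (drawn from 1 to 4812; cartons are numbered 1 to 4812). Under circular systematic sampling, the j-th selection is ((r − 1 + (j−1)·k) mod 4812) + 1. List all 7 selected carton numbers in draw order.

Selection 1: 3015
Selection 2: 3015 + 777 = 3792
Selection 3: 3792 + 777 = 4569
Selection 4: 4569 + 777 = 5346 → 5346 − 4812 = 534
Selection 5: 534 + 777 = 1311
Selection 6: 1311 + 777 = 2088
Selection 7: 2088 + 777 = 2865

3015, 3792, 4569, 534, 1311, 2088, 2865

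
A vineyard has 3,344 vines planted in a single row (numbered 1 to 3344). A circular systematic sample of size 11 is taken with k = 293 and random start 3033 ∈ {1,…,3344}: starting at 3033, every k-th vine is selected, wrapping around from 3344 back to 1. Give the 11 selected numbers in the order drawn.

3033, 3326, 275, 568, 861, 1154, 1447, 1740, 2033, 2326, 2619

Selection 1: 3033
Selection 2: 3033 + 293 = 3326
Selection 3: 3326 + 293 = 3619 → 3619 − 3344 = 275
Selection 4: 275 + 293 = 568
Selection 5: 568 + 293 = 861
Selection 6: 861 + 293 = 1154
Selection 7: 1154 + 293 = 1447
Selection 8: 1447 + 293 = 1740
Selection 9: 1740 + 293 = 2033
Selection 10: 2033 + 293 = 2326
Selection 11: 2326 + 293 = 2619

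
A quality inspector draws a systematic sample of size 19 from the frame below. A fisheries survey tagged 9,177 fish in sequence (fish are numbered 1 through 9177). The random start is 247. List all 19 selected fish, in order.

k = N/n = 9177/19 = 483
fish 1: 247
fish 2: 247 + 483 = 730
fish 3: 730 + 483 = 1213
fish 4: 1213 + 483 = 1696
fish 5: 1696 + 483 = 2179
fish 6: 2179 + 483 = 2662
fish 7: 2662 + 483 = 3145
fish 8: 3145 + 483 = 3628
fish 9: 3628 + 483 = 4111
fish 10: 4111 + 483 = 4594
fish 11: 4594 + 483 = 5077
fish 12: 5077 + 483 = 5560
fish 13: 5560 + 483 = 6043
fish 14: 6043 + 483 = 6526
fish 15: 6526 + 483 = 7009
fish 16: 7009 + 483 = 7492
fish 17: 7492 + 483 = 7975
fish 18: 7975 + 483 = 8458
fish 19: 8458 + 483 = 8941

247, 730, 1213, 1696, 2179, 2662, 3145, 3628, 4111, 4594, 5077, 5560, 6043, 6526, 7009, 7492, 7975, 8458, 8941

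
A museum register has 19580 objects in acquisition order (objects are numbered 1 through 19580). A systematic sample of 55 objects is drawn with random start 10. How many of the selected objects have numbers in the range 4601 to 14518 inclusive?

k = 19580/55 = 356
First selection ≥ 4601: 10 + ⌈(4601−10)/356⌉·356 = 10 + 13×356 = 4638
Last selection ≤ 14518: 10 + ⌊(14518−10)/356⌋·356 = 10 + 40×356 = 14250
Count = 40 − 13 + 1 = 28

28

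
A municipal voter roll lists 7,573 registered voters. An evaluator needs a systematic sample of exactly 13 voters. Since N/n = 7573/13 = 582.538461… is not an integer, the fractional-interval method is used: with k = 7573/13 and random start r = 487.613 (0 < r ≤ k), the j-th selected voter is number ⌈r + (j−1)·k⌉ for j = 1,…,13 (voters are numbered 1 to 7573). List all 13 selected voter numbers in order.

j=1: r + 0k = 487.613 → ⌈·⌉ = 488
j=2: r + 1k = 1070.151461… → ⌈·⌉ = 1071
j=3: r + 2k = 1652.689923… → ⌈·⌉ = 1653
j=4: r + 3k = 2235.228384… → ⌈·⌉ = 2236
j=5: r + 4k = 2817.766846… → ⌈·⌉ = 2818
j=6: r + 5k = 3400.305307… → ⌈·⌉ = 3401
j=7: r + 6k = 3982.843769… → ⌈·⌉ = 3983
j=8: r + 7k = 4565.382230… → ⌈·⌉ = 4566
j=9: r + 8k = 5147.920692… → ⌈·⌉ = 5148
j=10: r + 9k = 5730.459153… → ⌈·⌉ = 5731
j=11: r + 10k = 6312.997615… → ⌈·⌉ = 6313
j=12: r + 11k = 6895.536076… → ⌈·⌉ = 6896
j=13: r + 12k = 7478.074538… → ⌈·⌉ = 7479

488, 1071, 1653, 2236, 2818, 3401, 3983, 4566, 5148, 5731, 6313, 6896, 7479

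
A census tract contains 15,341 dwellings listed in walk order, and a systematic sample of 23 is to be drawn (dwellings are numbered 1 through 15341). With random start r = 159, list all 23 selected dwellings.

159, 826, 1493, 2160, 2827, 3494, 4161, 4828, 5495, 6162, 6829, 7496, 8163, 8830, 9497, 10164, 10831, 11498, 12165, 12832, 13499, 14166, 14833

k = N/n = 15341/23 = 667
dwelling 1: 159
dwelling 2: 159 + 667 = 826
dwelling 3: 826 + 667 = 1493
dwelling 4: 1493 + 667 = 2160
dwelling 5: 2160 + 667 = 2827
dwelling 6: 2827 + 667 = 3494
dwelling 7: 3494 + 667 = 4161
dwelling 8: 4161 + 667 = 4828
dwelling 9: 4828 + 667 = 5495
dwelling 10: 5495 + 667 = 6162
dwelling 11: 6162 + 667 = 6829
dwelling 12: 6829 + 667 = 7496
dwelling 13: 7496 + 667 = 8163
dwelling 14: 8163 + 667 = 8830
dwelling 15: 8830 + 667 = 9497
dwelling 16: 9497 + 667 = 10164
dwelling 17: 10164 + 667 = 10831
dwelling 18: 10831 + 667 = 11498
dwelling 19: 11498 + 667 = 12165
dwelling 20: 12165 + 667 = 12832
dwelling 21: 12832 + 667 = 13499
dwelling 22: 13499 + 667 = 14166
dwelling 23: 14166 + 667 = 14833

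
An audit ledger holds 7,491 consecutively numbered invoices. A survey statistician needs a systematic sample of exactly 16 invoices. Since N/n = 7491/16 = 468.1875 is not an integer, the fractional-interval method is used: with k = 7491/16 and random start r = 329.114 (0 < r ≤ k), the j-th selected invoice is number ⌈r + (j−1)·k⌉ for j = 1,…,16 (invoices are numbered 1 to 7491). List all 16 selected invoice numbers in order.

330, 798, 1266, 1734, 2202, 2671, 3139, 3607, 4075, 4543, 5011, 5480, 5948, 6416, 6884, 7352

j=1: r + 0k = 329.114 → ⌈·⌉ = 330
j=2: r + 1k = 797.3015 → ⌈·⌉ = 798
j=3: r + 2k = 1265.489 → ⌈·⌉ = 1266
j=4: r + 3k = 1733.6765 → ⌈·⌉ = 1734
j=5: r + 4k = 2201.864 → ⌈·⌉ = 2202
j=6: r + 5k = 2670.0515 → ⌈·⌉ = 2671
j=7: r + 6k = 3138.239 → ⌈·⌉ = 3139
j=8: r + 7k = 3606.4265 → ⌈·⌉ = 3607
j=9: r + 8k = 4074.614 → ⌈·⌉ = 4075
j=10: r + 9k = 4542.8015 → ⌈·⌉ = 4543
j=11: r + 10k = 5010.989 → ⌈·⌉ = 5011
j=12: r + 11k = 5479.1765 → ⌈·⌉ = 5480
j=13: r + 12k = 5947.364 → ⌈·⌉ = 5948
j=14: r + 13k = 6415.5515 → ⌈·⌉ = 6416
j=15: r + 14k = 6883.739 → ⌈·⌉ = 6884
j=16: r + 15k = 7351.9265 → ⌈·⌉ = 7352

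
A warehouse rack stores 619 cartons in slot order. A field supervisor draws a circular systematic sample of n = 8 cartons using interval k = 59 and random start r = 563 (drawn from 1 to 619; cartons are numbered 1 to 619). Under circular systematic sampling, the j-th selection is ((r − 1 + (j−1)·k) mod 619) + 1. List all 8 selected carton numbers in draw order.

Selection 1: 563
Selection 2: 563 + 59 = 622 → 622 − 619 = 3
Selection 3: 3 + 59 = 62
Selection 4: 62 + 59 = 121
Selection 5: 121 + 59 = 180
Selection 6: 180 + 59 = 239
Selection 7: 239 + 59 = 298
Selection 8: 298 + 59 = 357

563, 3, 62, 121, 180, 239, 298, 357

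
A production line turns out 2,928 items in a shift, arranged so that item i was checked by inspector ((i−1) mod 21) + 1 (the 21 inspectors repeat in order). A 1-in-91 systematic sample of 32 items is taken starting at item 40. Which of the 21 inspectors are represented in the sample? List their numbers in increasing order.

Consecutive selections differ by k = 91, so their inspector numbers differ by 91 mod 21 = 7.
gcd(91, 21) = 7, so the sample visits 21/7 = 3 distinct residues mod 21.
Start 40 is inspector 19; the inspectors hit are 5, 12, 19.

5, 12, 19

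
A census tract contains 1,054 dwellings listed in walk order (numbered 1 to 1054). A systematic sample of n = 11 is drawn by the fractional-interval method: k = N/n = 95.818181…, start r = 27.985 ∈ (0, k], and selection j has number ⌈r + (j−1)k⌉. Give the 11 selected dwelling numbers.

28, 124, 220, 316, 412, 508, 603, 699, 795, 891, 987

j=1: r + 0k = 27.985 → ⌈·⌉ = 28
j=2: r + 1k = 123.803181… → ⌈·⌉ = 124
j=3: r + 2k = 219.621363… → ⌈·⌉ = 220
j=4: r + 3k = 315.439545… → ⌈·⌉ = 316
j=5: r + 4k = 411.257727… → ⌈·⌉ = 412
j=6: r + 5k = 507.075909… → ⌈·⌉ = 508
j=7: r + 6k = 602.894090… → ⌈·⌉ = 603
j=8: r + 7k = 698.712272… → ⌈·⌉ = 699
j=9: r + 8k = 794.530454… → ⌈·⌉ = 795
j=10: r + 9k = 890.348636… → ⌈·⌉ = 891
j=11: r + 10k = 986.166818… → ⌈·⌉ = 987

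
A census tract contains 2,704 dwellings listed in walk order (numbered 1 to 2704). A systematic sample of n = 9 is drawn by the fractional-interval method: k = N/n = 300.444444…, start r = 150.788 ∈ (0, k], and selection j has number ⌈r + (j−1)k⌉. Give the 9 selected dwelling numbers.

151, 452, 752, 1053, 1353, 1654, 1954, 2254, 2555

j=1: r + 0k = 150.788 → ⌈·⌉ = 151
j=2: r + 1k = 451.232444… → ⌈·⌉ = 452
j=3: r + 2k = 751.676888… → ⌈·⌉ = 752
j=4: r + 3k = 1052.121333… → ⌈·⌉ = 1053
j=5: r + 4k = 1352.565777… → ⌈·⌉ = 1353
j=6: r + 5k = 1653.010222… → ⌈·⌉ = 1654
j=7: r + 6k = 1953.454666… → ⌈·⌉ = 1954
j=8: r + 7k = 2253.899111… → ⌈·⌉ = 2254
j=9: r + 8k = 2554.343555… → ⌈·⌉ = 2555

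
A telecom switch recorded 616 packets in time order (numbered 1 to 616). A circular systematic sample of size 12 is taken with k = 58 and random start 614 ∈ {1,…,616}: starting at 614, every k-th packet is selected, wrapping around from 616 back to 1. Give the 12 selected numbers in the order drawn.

614, 56, 114, 172, 230, 288, 346, 404, 462, 520, 578, 20

Selection 1: 614
Selection 2: 614 + 58 = 672 → 672 − 616 = 56
Selection 3: 56 + 58 = 114
Selection 4: 114 + 58 = 172
Selection 5: 172 + 58 = 230
Selection 6: 230 + 58 = 288
Selection 7: 288 + 58 = 346
Selection 8: 346 + 58 = 404
Selection 9: 404 + 58 = 462
Selection 10: 462 + 58 = 520
Selection 11: 520 + 58 = 578
Selection 12: 578 + 58 = 636 → 636 − 616 = 20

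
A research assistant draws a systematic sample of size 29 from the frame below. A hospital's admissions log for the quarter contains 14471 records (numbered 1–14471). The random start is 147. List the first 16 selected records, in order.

k = N/n = 14471/29 = 499
record 1: 147
record 2: 147 + 499 = 646
record 3: 646 + 499 = 1145
record 4: 1145 + 499 = 1644
record 5: 1644 + 499 = 2143
record 6: 2143 + 499 = 2642
record 7: 2642 + 499 = 3141
record 8: 3141 + 499 = 3640
record 9: 3640 + 499 = 4139
record 10: 4139 + 499 = 4638
record 11: 4638 + 499 = 5137
record 12: 5137 + 499 = 5636
record 13: 5636 + 499 = 6135
record 14: 6135 + 499 = 6634
record 15: 6634 + 499 = 7133
record 16: 7133 + 499 = 7632

147, 646, 1145, 1644, 2143, 2642, 3141, 3640, 4139, 4638, 5137, 5636, 6135, 6634, 7133, 7632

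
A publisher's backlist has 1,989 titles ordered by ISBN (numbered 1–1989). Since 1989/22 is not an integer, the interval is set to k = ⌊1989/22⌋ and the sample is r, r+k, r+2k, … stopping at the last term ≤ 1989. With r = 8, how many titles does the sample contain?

23

k = ⌊1989/22⌋ = 90
Achieved size = ⌊(1989 − 8)/90⌋ + 1 = ⌊1981/90⌋ + 1 = 22 + 1 = 23
(last selection: 8 + 22×90 = 1988 ≤ 1989; next would be 2078 > 1989)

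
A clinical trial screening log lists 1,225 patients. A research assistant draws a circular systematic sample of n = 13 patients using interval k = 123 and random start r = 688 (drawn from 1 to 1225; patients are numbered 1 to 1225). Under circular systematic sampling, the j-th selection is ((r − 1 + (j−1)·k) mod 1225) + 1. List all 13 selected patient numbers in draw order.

688, 811, 934, 1057, 1180, 78, 201, 324, 447, 570, 693, 816, 939

Selection 1: 688
Selection 2: 688 + 123 = 811
Selection 3: 811 + 123 = 934
Selection 4: 934 + 123 = 1057
Selection 5: 1057 + 123 = 1180
Selection 6: 1180 + 123 = 1303 → 1303 − 1225 = 78
Selection 7: 78 + 123 = 201
Selection 8: 201 + 123 = 324
Selection 9: 324 + 123 = 447
Selection 10: 447 + 123 = 570
Selection 11: 570 + 123 = 693
Selection 12: 693 + 123 = 816
Selection 13: 816 + 123 = 939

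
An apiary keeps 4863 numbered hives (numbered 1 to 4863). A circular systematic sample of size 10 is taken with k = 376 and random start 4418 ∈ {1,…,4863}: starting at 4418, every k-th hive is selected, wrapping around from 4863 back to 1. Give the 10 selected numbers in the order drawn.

Selection 1: 4418
Selection 2: 4418 + 376 = 4794
Selection 3: 4794 + 376 = 5170 → 5170 − 4863 = 307
Selection 4: 307 + 376 = 683
Selection 5: 683 + 376 = 1059
Selection 6: 1059 + 376 = 1435
Selection 7: 1435 + 376 = 1811
Selection 8: 1811 + 376 = 2187
Selection 9: 2187 + 376 = 2563
Selection 10: 2563 + 376 = 2939

4418, 4794, 307, 683, 1059, 1435, 1811, 2187, 2563, 2939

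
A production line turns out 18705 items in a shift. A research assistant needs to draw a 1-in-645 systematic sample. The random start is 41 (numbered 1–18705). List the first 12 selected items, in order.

item 1: 41
item 2: 41 + 645 = 686
item 3: 686 + 645 = 1331
item 4: 1331 + 645 = 1976
item 5: 1976 + 645 = 2621
item 6: 2621 + 645 = 3266
item 7: 3266 + 645 = 3911
item 8: 3911 + 645 = 4556
item 9: 4556 + 645 = 5201
item 10: 5201 + 645 = 5846
item 11: 5846 + 645 = 6491
item 12: 6491 + 645 = 7136

41, 686, 1331, 1976, 2621, 3266, 3911, 4556, 5201, 5846, 6491, 7136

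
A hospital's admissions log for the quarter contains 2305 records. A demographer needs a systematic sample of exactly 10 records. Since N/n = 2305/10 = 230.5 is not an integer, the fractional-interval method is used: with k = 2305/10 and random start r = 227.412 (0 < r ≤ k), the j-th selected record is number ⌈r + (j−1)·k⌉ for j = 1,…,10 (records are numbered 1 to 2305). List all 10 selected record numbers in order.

j=1: r + 0k = 227.412 → ⌈·⌉ = 228
j=2: r + 1k = 457.912 → ⌈·⌉ = 458
j=3: r + 2k = 688.412 → ⌈·⌉ = 689
j=4: r + 3k = 918.912 → ⌈·⌉ = 919
j=5: r + 4k = 1149.412 → ⌈·⌉ = 1150
j=6: r + 5k = 1379.912 → ⌈·⌉ = 1380
j=7: r + 6k = 1610.412 → ⌈·⌉ = 1611
j=8: r + 7k = 1840.912 → ⌈·⌉ = 1841
j=9: r + 8k = 2071.412 → ⌈·⌉ = 2072
j=10: r + 9k = 2301.912 → ⌈·⌉ = 2302

228, 458, 689, 919, 1150, 1380, 1611, 1841, 2072, 2302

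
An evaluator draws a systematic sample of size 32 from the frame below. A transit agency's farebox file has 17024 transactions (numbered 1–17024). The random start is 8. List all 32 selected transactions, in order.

k = N/n = 17024/32 = 532
transaction 1: 8
transaction 2: 8 + 532 = 540
transaction 3: 540 + 532 = 1072
transaction 4: 1072 + 532 = 1604
transaction 5: 1604 + 532 = 2136
transaction 6: 2136 + 532 = 2668
transaction 7: 2668 + 532 = 3200
transaction 8: 3200 + 532 = 3732
transaction 9: 3732 + 532 = 4264
transaction 10: 4264 + 532 = 4796
transaction 11: 4796 + 532 = 5328
transaction 12: 5328 + 532 = 5860
transaction 13: 5860 + 532 = 6392
transaction 14: 6392 + 532 = 6924
transaction 15: 6924 + 532 = 7456
transaction 16: 7456 + 532 = 7988
transaction 17: 7988 + 532 = 8520
transaction 18: 8520 + 532 = 9052
transaction 19: 9052 + 532 = 9584
transaction 20: 9584 + 532 = 10116
transaction 21: 10116 + 532 = 10648
transaction 22: 10648 + 532 = 11180
transaction 23: 11180 + 532 = 11712
transaction 24: 11712 + 532 = 12244
transaction 25: 12244 + 532 = 12776
transaction 26: 12776 + 532 = 13308
transaction 27: 13308 + 532 = 13840
transaction 28: 13840 + 532 = 14372
transaction 29: 14372 + 532 = 14904
transaction 30: 14904 + 532 = 15436
transaction 31: 15436 + 532 = 15968
transaction 32: 15968 + 532 = 16500

8, 540, 1072, 1604, 2136, 2668, 3200, 3732, 4264, 4796, 5328, 5860, 6392, 6924, 7456, 7988, 8520, 9052, 9584, 10116, 10648, 11180, 11712, 12244, 12776, 13308, 13840, 14372, 14904, 15436, 15968, 16500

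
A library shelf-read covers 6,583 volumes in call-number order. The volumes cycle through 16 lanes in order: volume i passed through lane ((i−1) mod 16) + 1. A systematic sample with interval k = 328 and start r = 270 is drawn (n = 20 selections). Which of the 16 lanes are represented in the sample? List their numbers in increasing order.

Consecutive selections differ by k = 328, so their lane numbers differ by 328 mod 16 = 8.
gcd(328, 16) = 8, so the sample visits 16/8 = 2 distinct residues mod 16.
Start 270 is lane 14; the lanes hit are 6, 14.

6, 14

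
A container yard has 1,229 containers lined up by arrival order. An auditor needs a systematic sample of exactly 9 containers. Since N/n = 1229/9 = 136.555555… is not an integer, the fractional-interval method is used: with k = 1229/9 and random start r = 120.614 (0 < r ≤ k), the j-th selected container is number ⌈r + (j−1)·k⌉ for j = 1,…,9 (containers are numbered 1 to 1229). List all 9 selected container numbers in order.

121, 258, 394, 531, 667, 804, 940, 1077, 1214

j=1: r + 0k = 120.614 → ⌈·⌉ = 121
j=2: r + 1k = 257.169555… → ⌈·⌉ = 258
j=3: r + 2k = 393.725111… → ⌈·⌉ = 394
j=4: r + 3k = 530.280666… → ⌈·⌉ = 531
j=5: r + 4k = 666.836222… → ⌈·⌉ = 667
j=6: r + 5k = 803.391777… → ⌈·⌉ = 804
j=7: r + 6k = 939.947333… → ⌈·⌉ = 940
j=8: r + 7k = 1076.502888… → ⌈·⌉ = 1077
j=9: r + 8k = 1213.058444… → ⌈·⌉ = 1214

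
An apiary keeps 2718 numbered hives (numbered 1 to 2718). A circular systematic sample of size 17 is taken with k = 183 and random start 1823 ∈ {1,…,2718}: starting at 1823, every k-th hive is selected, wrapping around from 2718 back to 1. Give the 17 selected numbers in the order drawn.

Selection 1: 1823
Selection 2: 1823 + 183 = 2006
Selection 3: 2006 + 183 = 2189
Selection 4: 2189 + 183 = 2372
Selection 5: 2372 + 183 = 2555
Selection 6: 2555 + 183 = 2738 → 2738 − 2718 = 20
Selection 7: 20 + 183 = 203
Selection 8: 203 + 183 = 386
Selection 9: 386 + 183 = 569
Selection 10: 569 + 183 = 752
Selection 11: 752 + 183 = 935
Selection 12: 935 + 183 = 1118
Selection 13: 1118 + 183 = 1301
Selection 14: 1301 + 183 = 1484
Selection 15: 1484 + 183 = 1667
Selection 16: 1667 + 183 = 1850
Selection 17: 1850 + 183 = 2033

1823, 2006, 2189, 2372, 2555, 20, 203, 386, 569, 752, 935, 1118, 1301, 1484, 1667, 1850, 2033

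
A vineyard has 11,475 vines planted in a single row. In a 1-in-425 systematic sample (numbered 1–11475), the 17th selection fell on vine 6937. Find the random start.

137

k = 425
r = 6937 − (17−1)×425 = 6937 − 6800 = 137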